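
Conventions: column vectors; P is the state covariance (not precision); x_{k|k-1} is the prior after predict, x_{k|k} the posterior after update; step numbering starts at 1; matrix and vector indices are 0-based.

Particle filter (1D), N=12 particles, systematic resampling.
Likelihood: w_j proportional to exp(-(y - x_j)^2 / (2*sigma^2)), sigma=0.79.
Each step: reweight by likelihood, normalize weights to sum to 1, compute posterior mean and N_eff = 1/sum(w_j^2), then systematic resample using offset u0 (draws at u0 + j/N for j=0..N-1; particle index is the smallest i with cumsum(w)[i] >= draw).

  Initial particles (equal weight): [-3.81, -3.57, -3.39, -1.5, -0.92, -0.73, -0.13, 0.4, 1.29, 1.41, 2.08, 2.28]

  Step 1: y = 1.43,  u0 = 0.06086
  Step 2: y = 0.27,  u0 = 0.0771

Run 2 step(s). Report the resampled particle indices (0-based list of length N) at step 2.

resampled_idx = [0, 0, 1, 1, 1, 2, 3, 4, 5, 6, 7, 11]

step 1: w=[0.0000, 0.0000, 0.0000, 0.0003, 0.0031, 0.0062, 0.0368, 0.1106, 0.2548, 0.2587, 0.1845, 0.1451]  mean=1.4396  Neff=4.9862  idx=[7, 7, 8, 8, 8, 9, 9, 9, 10, 10, 11, 11]
step 2: w=[0.2164, 0.2164, 0.0953, 0.0953, 0.0953, 0.0774, 0.0774, 0.0774, 0.0159, 0.0159, 0.0086, 0.0086]  mean=0.9749  Neff=7.1668  idx=[0, 0, 1, 1, 1, 2, 3, 4, 5, 6, 7, 11]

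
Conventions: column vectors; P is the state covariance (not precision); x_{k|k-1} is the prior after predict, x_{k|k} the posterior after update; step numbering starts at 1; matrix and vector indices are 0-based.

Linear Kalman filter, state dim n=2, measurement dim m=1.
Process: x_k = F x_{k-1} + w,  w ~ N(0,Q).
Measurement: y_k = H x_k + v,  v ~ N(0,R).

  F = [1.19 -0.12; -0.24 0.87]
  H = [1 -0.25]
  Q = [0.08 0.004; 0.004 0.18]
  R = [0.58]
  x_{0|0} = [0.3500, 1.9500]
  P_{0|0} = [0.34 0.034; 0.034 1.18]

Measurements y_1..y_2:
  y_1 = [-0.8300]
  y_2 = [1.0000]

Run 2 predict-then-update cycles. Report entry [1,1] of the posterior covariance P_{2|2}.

step 1: x^-=[0.1825, 1.6125]  P^-=[0.5688 -0.1801; -0.1801 1.0785]  S=[1.3062]  K=[0.4699; -0.3443]  nu=[-0.6094]  x^+=[-0.1038, 1.8223]  P^+=[0.2803 0.0312; 0.0312 0.9237]
step 2: x^-=[-0.3422, 1.6103]  P^-=[0.4814 -0.1393; -0.1393 0.8822]  S=[1.1862]  K=[0.4352; -0.3034]  nu=[1.7448]  x^+=[0.4171, 1.0810]  P^+=[0.2567 0.0173; 0.0173 0.7731]

P_post[1,1] = 0.7731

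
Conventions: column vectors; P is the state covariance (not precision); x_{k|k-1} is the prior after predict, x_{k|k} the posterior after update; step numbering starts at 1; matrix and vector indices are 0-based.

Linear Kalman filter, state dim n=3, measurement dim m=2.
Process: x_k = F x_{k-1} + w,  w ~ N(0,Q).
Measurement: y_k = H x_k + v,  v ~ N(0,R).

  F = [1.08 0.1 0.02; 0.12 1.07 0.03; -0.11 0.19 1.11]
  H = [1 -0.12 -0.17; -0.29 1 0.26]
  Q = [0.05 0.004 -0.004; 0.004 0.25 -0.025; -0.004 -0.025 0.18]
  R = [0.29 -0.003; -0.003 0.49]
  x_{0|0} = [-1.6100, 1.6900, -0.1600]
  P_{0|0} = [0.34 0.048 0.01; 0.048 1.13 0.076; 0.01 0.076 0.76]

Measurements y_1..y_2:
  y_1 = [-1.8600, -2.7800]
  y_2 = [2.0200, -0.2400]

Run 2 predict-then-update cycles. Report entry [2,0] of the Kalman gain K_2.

K[2,0] = -0.1816

step 1: x^-=[-1.5730, 1.6103, 0.3206]  P^-=[0.4693 0.2277 0.0240; 0.2277 1.5666 0.3130; 0.0240 0.3130 1.1889]  S=[0.7662 -0.1996; -0.1996 2.2035]  K=[0.5972 0.0985; 0.1735 0.7336; -0.2139 0.2598]  nu=[-0.0393, -4.9298]  x^+=[-2.0819, -2.0132, -0.9518]  P^+=[0.1982 0.0800 0.0922; 0.0800 0.4084 -0.1009; 0.0922 -0.1009 0.9830]
step 2: x^-=[-2.4689, -2.4325, -1.2100]  P^-=[0.3065 0.1681 0.1163; 0.1681 0.7360 -0.0279; 0.1163 -0.0279 1.3398]  S=[0.5648 -0.0239; -0.0239 1.2128]  K=[0.4761 0.0996; 0.1735 0.5641; -0.1816 0.2329]  nu=[3.9913, 1.7911]  x^+=[-0.3901, -0.7297, -1.5176]  P^+=[0.1687 0.0601 0.1392; 0.0601 0.3377 -0.1709; 0.1392 -0.1709 1.2534]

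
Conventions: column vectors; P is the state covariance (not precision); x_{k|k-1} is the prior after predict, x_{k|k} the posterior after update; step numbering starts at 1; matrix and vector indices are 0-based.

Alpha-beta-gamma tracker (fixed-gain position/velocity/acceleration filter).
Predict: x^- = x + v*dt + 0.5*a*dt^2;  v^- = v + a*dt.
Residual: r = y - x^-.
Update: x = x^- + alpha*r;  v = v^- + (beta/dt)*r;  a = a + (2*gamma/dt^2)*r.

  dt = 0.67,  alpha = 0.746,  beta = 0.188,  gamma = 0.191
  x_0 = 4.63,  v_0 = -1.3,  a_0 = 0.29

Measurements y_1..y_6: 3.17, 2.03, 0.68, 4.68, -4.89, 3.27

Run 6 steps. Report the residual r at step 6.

resid = 7.3088

step 1: x_pred=3.8241  r=-0.6541  x^+=3.3361  v^+=-1.2892  a^+=-0.2666
step 2: x_pred=2.4125  r=-0.3825  x^+=2.1272  v^+=-1.5752  a^+=-0.5921
step 3: x_pred=0.9389  r=-0.2589  x^+=0.7458  v^+=-2.0446  a^+=-0.8124
step 4: x_pred=-0.8064  r=5.4864  x^+=3.2864  v^+=-1.0494  a^+=3.8564
step 5: x_pred=3.4489  r=-8.3389  x^+=-2.7719  v^+=-0.8055  a^+=-3.2398
step 6: x_pred=-4.0388  r=7.3088  x^+=1.4136  v^+=-0.9253  a^+=2.9797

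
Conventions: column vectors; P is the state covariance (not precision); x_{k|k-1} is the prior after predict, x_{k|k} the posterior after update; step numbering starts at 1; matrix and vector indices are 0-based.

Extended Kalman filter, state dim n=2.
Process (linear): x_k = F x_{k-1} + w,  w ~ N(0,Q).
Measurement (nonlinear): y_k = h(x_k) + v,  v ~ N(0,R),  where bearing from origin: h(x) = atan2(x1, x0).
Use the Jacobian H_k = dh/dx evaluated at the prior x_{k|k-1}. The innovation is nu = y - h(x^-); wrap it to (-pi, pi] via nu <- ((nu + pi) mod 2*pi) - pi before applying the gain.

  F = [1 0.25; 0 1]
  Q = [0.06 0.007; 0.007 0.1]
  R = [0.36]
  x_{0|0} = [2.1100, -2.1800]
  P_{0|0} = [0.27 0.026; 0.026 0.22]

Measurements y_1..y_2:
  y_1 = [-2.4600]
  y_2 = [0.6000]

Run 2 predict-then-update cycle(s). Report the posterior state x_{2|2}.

x_post = [1.2700, -2.1489]

step 1: x^-=[1.5650, -2.1800]  P^-=[0.3568 0.0880; 0.0880 0.3200]  H_jac=[0.3027 0.2173]  S=[0.4194]  K=[0.3031; 0.2293]  nu=[-1.5118]  x^+=[1.1068, -2.5267]  P^+=[0.3182 0.0588; 0.0588 0.2979]
step 2: x^-=[0.4751, -2.5267]  P^-=[0.4263 0.1403; 0.1403 0.3979]  H_jac=[0.3823 0.0719]  S=[0.4321]  K=[0.4005; 0.1904]  nu=[1.9849]  x^+=[1.2700, -2.1489]  P^+=[0.3570 0.1074; 0.1074 0.3823]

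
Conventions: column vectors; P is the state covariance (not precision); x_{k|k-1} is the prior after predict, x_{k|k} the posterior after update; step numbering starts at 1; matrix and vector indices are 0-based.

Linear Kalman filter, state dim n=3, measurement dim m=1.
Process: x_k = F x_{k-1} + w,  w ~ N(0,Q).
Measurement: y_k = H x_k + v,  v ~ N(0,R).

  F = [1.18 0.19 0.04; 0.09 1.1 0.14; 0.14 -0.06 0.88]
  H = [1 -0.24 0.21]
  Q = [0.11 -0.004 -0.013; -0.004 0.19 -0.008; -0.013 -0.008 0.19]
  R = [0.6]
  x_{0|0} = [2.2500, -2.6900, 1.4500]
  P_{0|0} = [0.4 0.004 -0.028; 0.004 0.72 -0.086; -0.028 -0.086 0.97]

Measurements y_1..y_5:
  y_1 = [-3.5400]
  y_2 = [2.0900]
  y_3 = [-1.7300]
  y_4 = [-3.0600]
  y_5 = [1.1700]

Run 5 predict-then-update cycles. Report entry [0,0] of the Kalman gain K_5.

K[0,0] = 0.7252

step 1: x^-=[2.2019, -2.5535, 1.7524]  P^-=[0.6923 0.1889 0.0354; 0.1889 1.0571 -0.0157; 0.0354 -0.0157 0.9537]  S=[1.3211]  K=[0.4954; -0.0516; 0.1813]  nu=[-6.7227]  x^+=[-1.1285, -2.2068, 0.5338]  P^+=[0.3681 0.2226 -0.0832; 0.2226 1.0535 -0.0033; -0.0832 -0.0033 0.9103]
step 2: x^-=[-1.7296, -2.4543, 0.4441]  P^-=[0.7540 0.5389 -0.0294; 0.5389 1.5266 0.0609; -0.0294 0.0609 0.8821]  S=[1.2037]  K=[0.5138; 0.1539; 0.1173]  nu=[3.1373]  x^+=[-0.1175, -1.9714, 0.8122]  P^+=[0.4362 0.4437 -0.1020; 0.4437 1.4980 0.0392; -0.1020 0.0392 0.8655]
step 3: x^-=[-0.4808, -2.0655, 0.8166]  P^-=[0.9627 0.9293 -0.0472; 0.9293 2.1205 0.0987; -0.0472 0.0987 0.8375]  S=[1.2460]  K=[0.5857; 0.3540; 0.0843]  nu=[-1.9164]  x^+=[-1.6032, -2.7439, 0.6550]  P^+=[0.5353 0.6709 -0.1087; 0.6709 1.9643 0.0615; -0.1087 0.0615 0.8286]
step 4: x^-=[-2.3870, -3.0708, 0.5166]  P^-=[1.2191 1.3364 -0.0508; 1.3364 2.7365 0.1192; -0.0508 0.1192 0.8047]  S=[1.3374]  K=[0.6637; 0.5269; 0.0670]  nu=[-1.5185]  x^+=[-3.3949, -3.8709, 0.4148]  P^+=[0.6299 0.8687 -0.1102; 0.8687 2.3652 0.0720; -0.1102 0.0720 0.7987]
step 5: x^-=[-4.7248, -4.5055, 0.1220]  P^-=[1.4539 1.6905 -0.0494; 1.6905 3.2641 0.1295; -0.0494 0.1295 0.7800]  S=[1.4310]  K=[0.7252; 0.6529; 0.0582]  nu=[4.7879]  x^+=[-1.2526, -1.3793, 0.4007]  P^+=[0.7013 1.0129 -0.1098; 1.0129 2.6540 0.0751; -0.1098 0.0751 0.7752]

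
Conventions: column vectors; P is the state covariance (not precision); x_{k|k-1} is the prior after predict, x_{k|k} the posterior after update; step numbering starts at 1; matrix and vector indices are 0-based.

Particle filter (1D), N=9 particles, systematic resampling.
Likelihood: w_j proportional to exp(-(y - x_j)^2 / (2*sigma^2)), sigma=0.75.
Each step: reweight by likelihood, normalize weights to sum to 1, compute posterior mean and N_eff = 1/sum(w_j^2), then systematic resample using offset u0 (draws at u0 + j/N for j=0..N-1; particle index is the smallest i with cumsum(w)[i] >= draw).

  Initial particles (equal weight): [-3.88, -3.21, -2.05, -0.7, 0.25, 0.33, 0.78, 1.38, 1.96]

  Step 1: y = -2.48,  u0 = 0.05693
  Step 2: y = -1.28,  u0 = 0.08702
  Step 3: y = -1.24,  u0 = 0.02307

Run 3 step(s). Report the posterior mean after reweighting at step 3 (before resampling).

post_mean = -2.0500

step 1: w=[0.1025, 0.3645, 0.4966, 0.0350, 0.0008, 0.0005, 0.0000, 0.0000, 0.0000]  mean=-2.6100  Neff=2.5560  idx=[0, 1, 1, 1, 2, 2, 2, 2, 2]
step 2: w=[0.0008, 0.0119, 0.0119, 0.0119, 0.1927, 0.1927, 0.1927, 0.1927, 0.1927]  mean=-2.0929  Neff=5.3739  idx=[4, 4, 5, 5, 6, 7, 7, 8, 8]
step 3: w=[0.1111, 0.1111, 0.1111, 0.1111, 0.1111, 0.1111, 0.1111, 0.1111, 0.1111]  mean=-2.0500  Neff=9.0000  idx=[0, 1, 2, 3, 4, 5, 6, 7, 8]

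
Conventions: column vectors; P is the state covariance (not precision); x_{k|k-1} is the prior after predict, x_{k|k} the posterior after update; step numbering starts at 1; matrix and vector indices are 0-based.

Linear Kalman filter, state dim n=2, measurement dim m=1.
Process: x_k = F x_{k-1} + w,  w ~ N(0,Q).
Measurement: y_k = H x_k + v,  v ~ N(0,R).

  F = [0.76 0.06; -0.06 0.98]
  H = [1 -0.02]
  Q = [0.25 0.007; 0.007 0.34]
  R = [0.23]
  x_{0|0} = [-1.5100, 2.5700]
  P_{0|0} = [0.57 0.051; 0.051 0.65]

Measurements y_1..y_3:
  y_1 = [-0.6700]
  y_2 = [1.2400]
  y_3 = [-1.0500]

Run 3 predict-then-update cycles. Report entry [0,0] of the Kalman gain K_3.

K[0,0] = 0.5963

step 1: x^-=[-0.9934, 2.6092]  P^-=[0.5862 0.0570; 0.0570 0.9603]  S=[0.8143]  K=[0.7185; 0.0464]  nu=[0.3756]  x^+=[-0.7235, 2.6266]  P^+=[0.1658 0.0299; 0.0299 0.9586]
step 2: x^-=[-0.3923, 2.6175]  P^-=[0.3520 0.0779; 0.0779 1.2577]  S=[0.5794]  K=[0.6048; 0.0911]  nu=[1.6846]  x^+=[0.6266, 2.7710]  P^+=[0.1400 0.0460; 0.0460 1.2529]
step 3: x^-=[0.6425, 2.6780]  P^-=[0.3396 0.1084; 0.1084 1.5384]  S=[0.5659]  K=[0.5963; 0.1372]  nu=[-1.6389]  x^+=[-0.3348, 2.4532]  P^+=[0.1384 0.0621; 0.0621 1.5277]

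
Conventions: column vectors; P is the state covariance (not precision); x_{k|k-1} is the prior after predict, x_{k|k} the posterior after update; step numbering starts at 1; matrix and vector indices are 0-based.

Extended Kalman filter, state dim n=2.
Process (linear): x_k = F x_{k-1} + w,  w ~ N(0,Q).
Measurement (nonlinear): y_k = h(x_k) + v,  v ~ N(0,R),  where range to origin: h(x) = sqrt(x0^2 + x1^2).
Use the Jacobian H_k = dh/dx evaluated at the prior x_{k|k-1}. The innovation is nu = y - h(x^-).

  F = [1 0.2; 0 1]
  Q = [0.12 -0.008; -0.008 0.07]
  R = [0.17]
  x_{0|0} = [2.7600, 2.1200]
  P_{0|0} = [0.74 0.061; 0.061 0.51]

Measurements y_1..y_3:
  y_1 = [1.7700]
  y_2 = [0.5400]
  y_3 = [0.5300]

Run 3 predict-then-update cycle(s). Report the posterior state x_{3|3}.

x_post = [0.7721, 0.3936]

step 1: x^-=[3.1840, 2.1200]  P^-=[0.9048 0.1550; 0.1550 0.5800]  H_jac=[0.8324 0.5542]  S=[1.1180]  K=[0.7504; 0.4029]  nu=[-2.0552]  x^+=[1.6417, 1.2919]  P^+=[0.2751 -0.1830; -0.1830 0.3985]
step 2: x^-=[1.9001, 1.2919]  P^-=[0.3379 -0.1113; -0.1113 0.4685]  H_jac=[0.8269 0.5623]  S=[0.4456]  K=[0.4865; 0.3845]  nu=[-1.7577]  x^+=[1.0450, 0.6161]  P^+=[0.2324 -0.1947; -0.1947 0.4026]
step 3: x^-=[1.1682, 0.6161]  P^-=[0.2906 -0.1222; -0.1222 0.4726]  H_jac=[0.8845 0.4665]  S=[0.3994]  K=[0.5009; 0.2814]  nu=[-0.7907]  x^+=[0.7721, 0.3936]  P^+=[0.1904 -0.1785; -0.1785 0.4410]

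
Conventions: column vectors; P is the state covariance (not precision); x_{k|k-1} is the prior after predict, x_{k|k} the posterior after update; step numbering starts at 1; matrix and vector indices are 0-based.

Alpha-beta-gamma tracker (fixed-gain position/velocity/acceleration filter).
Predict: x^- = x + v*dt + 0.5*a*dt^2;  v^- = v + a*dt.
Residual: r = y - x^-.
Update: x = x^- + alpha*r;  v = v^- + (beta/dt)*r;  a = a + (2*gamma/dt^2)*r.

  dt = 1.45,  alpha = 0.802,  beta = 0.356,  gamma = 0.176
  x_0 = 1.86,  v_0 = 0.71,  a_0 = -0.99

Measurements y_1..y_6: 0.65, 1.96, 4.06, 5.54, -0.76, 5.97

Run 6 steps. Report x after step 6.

x_post = 4.9749

step 1: x_pred=1.8488  r=-1.1988  x^+=0.8874  v^+=-1.0198  a^+=-1.1907
step 2: x_pred=-1.8431  r=3.8031  x^+=1.2070  v^+=-1.8126  a^+=-0.5540
step 3: x_pred=-2.0037  r=6.0637  x^+=2.8594  v^+=-1.1271  a^+=0.4612
step 4: x_pred=1.7099  r=3.8301  x^+=4.7816  v^+=0.4820  a^+=1.1024
step 5: x_pred=6.6394  r=-7.3994  x^+=0.7051  v^+=0.2638  a^+=-0.1364
step 6: x_pred=0.9442  r=5.0258  x^+=4.9749  v^+=1.3000  a^+=0.7050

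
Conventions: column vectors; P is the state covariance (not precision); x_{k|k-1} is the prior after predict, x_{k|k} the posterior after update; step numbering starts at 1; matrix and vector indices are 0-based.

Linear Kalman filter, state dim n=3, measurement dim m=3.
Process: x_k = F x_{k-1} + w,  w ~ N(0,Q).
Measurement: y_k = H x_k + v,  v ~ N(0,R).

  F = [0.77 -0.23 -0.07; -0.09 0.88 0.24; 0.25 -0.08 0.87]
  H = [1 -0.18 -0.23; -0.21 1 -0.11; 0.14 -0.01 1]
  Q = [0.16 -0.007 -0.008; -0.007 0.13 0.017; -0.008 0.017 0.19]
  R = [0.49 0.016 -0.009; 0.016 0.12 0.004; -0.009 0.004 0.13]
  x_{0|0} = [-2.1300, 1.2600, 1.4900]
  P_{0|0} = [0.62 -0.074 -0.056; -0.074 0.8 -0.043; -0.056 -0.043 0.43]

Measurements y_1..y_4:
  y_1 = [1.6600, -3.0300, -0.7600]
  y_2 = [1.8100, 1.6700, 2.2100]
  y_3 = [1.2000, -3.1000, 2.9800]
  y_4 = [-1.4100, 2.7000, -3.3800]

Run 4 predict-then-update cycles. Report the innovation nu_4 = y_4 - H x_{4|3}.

step 1: x^-=[-2.0342, 1.6581, 0.6630]  P^-=[0.6029 -0.2765 0.0805; -0.2765 0.7753 -0.0114; 0.0805 -0.0114 0.5439]  S=[1.2083 -0.5259 0.0414; -0.5259 1.0508 -0.1501; 0.0414 -0.1501 0.7094]  K=[0.4593 -0.1363 0.1808; 0.0077 0.8109 0.0897; -0.0636 -0.0034 0.7858]  nu=[4.1451, -5.0424, -1.1216]  x^+=[0.3543, -2.4994, -0.4648]  P^+=[0.2252 0.0376 -0.0123; 0.0376 0.1069 0.0106; -0.0123 0.0106 0.1045]
step 2: x^-=[0.8802, -2.3429, -0.1159]  P^-=[0.2880 -0.0233 0.0164; -0.0233 0.2197 0.0429; 0.0164 0.0429 0.2755]  S=[0.8041 -0.1113 -0.0226; -0.1113 0.3568 -0.0010; -0.0226 -0.0010 0.4150]  K=[0.3448 -0.1319 0.1556; -0.0027 0.6156 0.0916; -0.0476 0.0128 0.6659]  nu=[0.4814, 4.1850, 2.1792]  x^+=[0.8333, 0.4316, 1.3658]  P^+=[0.1684 0.0249 -0.0067; 0.0249 0.0807 0.0117; -0.0067 0.0117 0.0881]
step 3: x^-=[0.4468, 0.6326, 1.3621]  P^-=[0.2568 -0.0217 0.0109; -0.0217 0.2002 0.0405; 0.0109 0.0405 0.2622]  S=[0.7733 -0.0991 -0.0289; -0.0991 0.3355 0.0006; -0.0289 0.0006 0.3995]  K=[0.3220 -0.1343 0.1413; -0.0073 0.5949 0.0873; -0.0472 0.0128 0.6556]  nu=[1.1803, -3.4889, 1.5617]  x^+=[1.5159, -1.3154, 2.2856]  P^+=[0.1567 0.0218 -0.0068; 0.0218 0.0775 0.0115; -0.0068 0.0115 0.0868]
step 4: x^-=[1.3098, -0.7454, 2.4727]  P^-=[0.2508 -0.0224 0.0090; -0.0224 0.1980 0.0398; 0.0090 0.0398 0.2605]  S=[0.7682 -0.0979 -0.0310; -0.0979 0.3333 0.0006; -0.0310 0.0006 0.3973]  K=[0.3173 -0.1354 0.1367; -0.0085 0.5924 0.0857; -0.0476 0.0126 0.6543]  nu=[-2.2852, 3.9925, -6.0435]  x^+=[-0.7818, 1.1209, -1.3225]  P^+=[0.1542 0.0210 -0.0070; 0.0210 0.0770 0.0114; -0.0070 0.0114 0.0866]

innov = [-2.2852, 3.9925, -6.0435]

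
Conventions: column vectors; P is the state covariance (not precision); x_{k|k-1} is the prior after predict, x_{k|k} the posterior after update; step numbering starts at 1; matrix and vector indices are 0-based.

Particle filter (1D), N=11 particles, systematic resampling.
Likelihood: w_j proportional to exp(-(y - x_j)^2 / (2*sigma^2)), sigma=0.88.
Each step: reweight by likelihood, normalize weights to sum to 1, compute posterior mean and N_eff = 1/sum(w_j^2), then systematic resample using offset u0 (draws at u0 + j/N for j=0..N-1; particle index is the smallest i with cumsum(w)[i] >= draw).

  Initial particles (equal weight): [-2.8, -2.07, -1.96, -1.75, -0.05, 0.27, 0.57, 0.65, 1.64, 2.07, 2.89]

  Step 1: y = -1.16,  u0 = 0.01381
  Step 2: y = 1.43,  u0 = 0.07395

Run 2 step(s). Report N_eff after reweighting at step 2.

step 1: w=[0.0548, 0.1823, 0.2059, 0.2485, 0.1405, 0.0831, 0.0451, 0.0375, 0.0020, 0.0004, 0.0000]  mean=-1.2997  Neff=5.8663  idx=[0, 1, 1, 2, 2, 3, 3, 3, 4, 5, 6]
step 2: w=[0.0000, 0.0003, 0.0003, 0.0005, 0.0005, 0.0011, 0.0011, 0.0011, 0.1886, 0.3254, 0.4812]  mean=0.3437  Neff=2.6814  idx=[8, 8, 9, 9, 9, 10, 10, 10, 10, 10, 10]

N_eff = 2.6814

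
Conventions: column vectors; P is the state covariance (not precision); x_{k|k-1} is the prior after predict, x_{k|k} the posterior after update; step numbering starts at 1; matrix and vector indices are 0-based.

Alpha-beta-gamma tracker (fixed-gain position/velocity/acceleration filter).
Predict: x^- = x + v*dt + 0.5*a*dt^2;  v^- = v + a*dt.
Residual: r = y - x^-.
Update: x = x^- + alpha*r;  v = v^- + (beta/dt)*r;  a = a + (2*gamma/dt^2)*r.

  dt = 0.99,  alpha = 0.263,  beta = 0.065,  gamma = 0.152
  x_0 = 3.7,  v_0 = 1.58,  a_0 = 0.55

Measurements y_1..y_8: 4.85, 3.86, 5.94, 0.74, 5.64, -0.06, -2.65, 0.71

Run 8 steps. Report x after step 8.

x_post = -12.9767

step 1: x_pred=5.5337  r=-0.6837  x^+=5.3539  v^+=2.0796  a^+=0.3379
step 2: x_pred=7.5783  r=-3.7183  x^+=6.6004  v^+=2.1700  a^+=-0.8154
step 3: x_pred=8.3491  r=-2.4091  x^+=7.7155  v^+=1.2046  a^+=-1.5626
step 4: x_pred=8.1423  r=-7.4023  x^+=6.1955  v^+=-0.8284  a^+=-3.8586
step 5: x_pred=3.4845  r=2.1555  x^+=4.0514  v^+=-4.5069  a^+=-3.1900
step 6: x_pred=-1.9738  r=1.9138  x^+=-1.4705  v^+=-7.5394  a^+=-2.5964
step 7: x_pred=-10.2069  r=7.5569  x^+=-8.2194  v^+=-9.6138  a^+=-0.2525
step 8: x_pred=-17.8608  r=18.5708  x^+=-12.9767  v^+=-8.6444  a^+=5.5077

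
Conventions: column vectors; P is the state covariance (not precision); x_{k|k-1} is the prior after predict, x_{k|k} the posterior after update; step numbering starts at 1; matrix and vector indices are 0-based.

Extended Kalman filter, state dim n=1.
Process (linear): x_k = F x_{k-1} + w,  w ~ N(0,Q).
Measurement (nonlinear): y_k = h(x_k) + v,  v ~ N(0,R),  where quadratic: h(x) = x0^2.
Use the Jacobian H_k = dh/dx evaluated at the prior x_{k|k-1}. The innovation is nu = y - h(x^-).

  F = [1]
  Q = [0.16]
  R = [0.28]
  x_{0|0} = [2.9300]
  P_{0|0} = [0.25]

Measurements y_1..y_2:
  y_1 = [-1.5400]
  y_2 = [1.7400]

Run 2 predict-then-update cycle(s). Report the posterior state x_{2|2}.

x_post = [1.3035]

step 1: x^-=[2.9300]  P^-=[0.4100]  H_jac=[5.8600]  S=[14.3592]  K=[0.1673]  nu=[-10.1249]  x^+=[1.2359]  P^+=[0.0080]
step 2: x^-=[1.2359]  P^-=[0.1680]  H_jac=[2.4718]  S=[1.3064]  K=[0.3179]  nu=[0.2126]  x^+=[1.3035]  P^+=[0.0360]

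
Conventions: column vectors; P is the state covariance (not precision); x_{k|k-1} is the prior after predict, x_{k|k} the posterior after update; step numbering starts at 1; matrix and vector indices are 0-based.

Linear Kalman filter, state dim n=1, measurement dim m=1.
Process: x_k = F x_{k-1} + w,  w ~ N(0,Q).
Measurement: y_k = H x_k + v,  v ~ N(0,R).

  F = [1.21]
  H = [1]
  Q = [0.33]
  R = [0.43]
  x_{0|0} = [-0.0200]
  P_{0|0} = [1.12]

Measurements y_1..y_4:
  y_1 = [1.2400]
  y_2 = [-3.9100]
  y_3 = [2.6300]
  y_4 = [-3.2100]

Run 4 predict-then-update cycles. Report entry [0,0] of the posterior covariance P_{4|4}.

P_post[0,0] = 0.2706

step 1: x^-=[-0.0242]  P^-=[1.9698]  S=[2.3998]  K=[0.8208]  nu=[1.2642]  x^+=[1.0135]  P^+=[0.3530]
step 2: x^-=[1.2263]  P^-=[0.8468]  S=[1.2768]  K=[0.6632]  nu=[-5.1363]  x^+=[-2.1801]  P^+=[0.2852]
step 3: x^-=[-2.6380]  P^-=[0.7475]  S=[1.1775]  K=[0.6348]  nu=[5.2680]  x^+=[0.7063]  P^+=[0.2730]
step 4: x^-=[0.8546]  P^-=[0.7297]  S=[1.1597]  K=[0.6292]  nu=[-4.0646]  x^+=[-1.7029]  P^+=[0.2706]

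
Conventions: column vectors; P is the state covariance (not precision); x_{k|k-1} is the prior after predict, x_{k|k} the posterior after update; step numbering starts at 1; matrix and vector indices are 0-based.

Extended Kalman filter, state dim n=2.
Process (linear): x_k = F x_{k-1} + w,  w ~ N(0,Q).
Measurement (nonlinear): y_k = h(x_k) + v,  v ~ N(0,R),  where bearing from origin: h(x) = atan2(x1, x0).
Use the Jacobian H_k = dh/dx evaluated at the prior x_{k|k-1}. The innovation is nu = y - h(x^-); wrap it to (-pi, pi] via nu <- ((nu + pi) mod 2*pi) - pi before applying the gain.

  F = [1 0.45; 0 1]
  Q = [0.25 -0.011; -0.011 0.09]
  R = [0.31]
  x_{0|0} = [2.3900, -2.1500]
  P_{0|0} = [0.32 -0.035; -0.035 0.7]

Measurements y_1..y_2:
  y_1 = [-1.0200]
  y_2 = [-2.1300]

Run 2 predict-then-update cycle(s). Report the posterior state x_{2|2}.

x_post = [-0.2345, -2.5002]

step 1: x^-=[1.4225, -2.1500]  P^-=[0.6803 0.2690; 0.2690 0.7900]  H_jac=[0.3235 0.2140]  S=[0.4546]  K=[0.6107; 0.5633]  nu=[-0.0337]  x^+=[1.4019, -2.1690]  P^+=[0.5107 0.1126; 0.1126 0.6457]
step 2: x^-=[0.4259, -2.1690]  P^-=[0.9928 0.3922; 0.3922 0.7357]  H_jac=[0.4439 0.0872]  S=[0.5416]  K=[0.8769; 0.4399]  nu=[-0.7531]  x^+=[-0.2345, -2.5002]  P^+=[0.5764 0.1833; 0.1833 0.6309]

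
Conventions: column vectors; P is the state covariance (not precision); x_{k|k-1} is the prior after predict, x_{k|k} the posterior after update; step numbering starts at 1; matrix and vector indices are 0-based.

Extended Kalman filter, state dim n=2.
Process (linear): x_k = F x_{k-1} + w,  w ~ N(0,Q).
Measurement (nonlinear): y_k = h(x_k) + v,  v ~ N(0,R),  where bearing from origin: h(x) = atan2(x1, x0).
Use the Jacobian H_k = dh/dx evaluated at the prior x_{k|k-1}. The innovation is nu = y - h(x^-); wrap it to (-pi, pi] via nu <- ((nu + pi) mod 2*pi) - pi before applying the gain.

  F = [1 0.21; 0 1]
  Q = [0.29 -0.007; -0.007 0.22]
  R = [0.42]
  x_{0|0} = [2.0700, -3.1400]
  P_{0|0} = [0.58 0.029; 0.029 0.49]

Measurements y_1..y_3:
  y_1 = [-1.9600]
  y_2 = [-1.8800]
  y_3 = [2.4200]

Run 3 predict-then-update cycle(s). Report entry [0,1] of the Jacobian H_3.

step 1: x^-=[1.4106, -3.1400]  P^-=[0.9038 0.1249; 0.1249 0.7100]  H_jac=[0.2650 0.1190]  S=[0.5014]  K=[0.5073; 0.2346]  nu=[-0.8114]  x^+=[0.9990, -3.3303]  P^+=[0.7747 0.0652; 0.0652 0.6824]
step 2: x^-=[0.2996, -3.3303]  P^-=[1.1222 0.2015; 0.2015 0.9024]  H_jac=[0.2979 0.0268]  S=[0.5234]  K=[0.6489; 0.1609]  nu=[-0.3989]  x^+=[0.0407, -3.3945]  P^+=[0.9018 0.1469; 0.1469 0.8889]
step 3: x^-=[-0.6721, -3.3945]  P^-=[1.2927 0.3266; 0.3266 1.1089]  H_jac=[0.2835 -0.0561]  S=[0.5170]  K=[0.6734; 0.0587]  nu=[-2.0969]  x^+=[-2.0841, -3.5175]  P^+=[1.0583 0.3061; 0.3061 1.1071]

H_jac[0,1] = -0.0561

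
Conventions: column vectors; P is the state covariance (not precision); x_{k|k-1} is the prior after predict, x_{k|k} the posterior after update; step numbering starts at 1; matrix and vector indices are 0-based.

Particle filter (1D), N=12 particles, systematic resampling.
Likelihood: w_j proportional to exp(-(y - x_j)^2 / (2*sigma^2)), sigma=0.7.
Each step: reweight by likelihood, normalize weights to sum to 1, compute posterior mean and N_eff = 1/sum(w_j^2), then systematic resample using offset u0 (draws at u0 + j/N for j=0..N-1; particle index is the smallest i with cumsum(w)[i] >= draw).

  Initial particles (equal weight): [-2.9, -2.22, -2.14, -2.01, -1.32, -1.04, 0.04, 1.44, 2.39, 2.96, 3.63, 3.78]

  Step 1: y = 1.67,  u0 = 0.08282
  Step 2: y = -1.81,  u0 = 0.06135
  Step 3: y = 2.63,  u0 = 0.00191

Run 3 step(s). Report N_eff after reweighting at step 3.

N_eff = 12.0000

step 1: w=[0.0000, 0.0000, 0.0000, 0.0000, 0.0001, 0.0003, 0.0366, 0.5213, 0.3242, 0.1007, 0.0109, 0.0059]  mean=1.8866  Neff=2.5736  idx=[7, 7, 7, 7, 7, 7, 8, 8, 8, 8, 9, 11]
step 2: w=[0.1666, 0.1666, 0.1666, 0.1666, 0.1666, 0.1666, 0.0001, 0.0001, 0.0001, 0.0001, 0.0000, 0.0000]  mean=1.4405  Neff=6.0059  idx=[0, 0, 1, 1, 2, 2, 3, 3, 4, 4, 5, 5]
step 3: w=[0.0833, 0.0833, 0.0833, 0.0833, 0.0833, 0.0833, 0.0833, 0.0833, 0.0833, 0.0833, 0.0833, 0.0833]  mean=1.4400  Neff=12.0000  idx=[0, 1, 2, 3, 4, 5, 6, 7, 8, 9, 10, 11]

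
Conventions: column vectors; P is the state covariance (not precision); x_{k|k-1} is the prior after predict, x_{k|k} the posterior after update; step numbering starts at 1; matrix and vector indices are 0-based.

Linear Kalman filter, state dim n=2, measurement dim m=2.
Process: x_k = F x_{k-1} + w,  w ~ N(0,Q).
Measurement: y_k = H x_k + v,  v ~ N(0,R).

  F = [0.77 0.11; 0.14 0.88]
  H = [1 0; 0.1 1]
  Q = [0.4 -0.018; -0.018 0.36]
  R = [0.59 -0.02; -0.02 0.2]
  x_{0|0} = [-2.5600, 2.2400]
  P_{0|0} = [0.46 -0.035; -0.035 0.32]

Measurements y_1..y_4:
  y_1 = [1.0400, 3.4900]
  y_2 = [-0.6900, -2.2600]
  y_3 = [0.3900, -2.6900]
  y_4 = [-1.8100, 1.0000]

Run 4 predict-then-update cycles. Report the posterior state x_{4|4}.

x_post = [-0.8885, 0.1853]

step 1: x^-=[-1.7248, 1.6128]  P^-=[0.6707 0.0383; 0.0383 0.6082]  S=[1.2607 0.0854; 0.0854 0.8226]  K=[0.5270 0.0734; -0.0201 0.7461]  nu=[2.7648, 2.0497]  x^+=[-0.1172, 3.0865]  P^+=[0.3095 -0.0268; -0.0268 0.1523]
step 2: x^-=[0.2493, 2.6997]  P^-=[0.5808 0.0115; 0.0115 0.4774]  S=[1.1708 0.0496; 0.0496 0.6855]  K=[0.4933 0.0658; -0.0198 0.6995]  nu=[-0.9393, -4.9846]  x^+=[-0.5423, -0.7686]  P^+=[0.2897 -0.0257; -0.0257 0.1429]
step 3: x^-=[-0.5021, -0.7523]  P^-=[0.5692 0.0093; 0.0093 0.4700]  S=[1.1592 0.0462; 0.0462 0.6775]  K=[0.4884 0.0644; -0.0197 0.6964]  nu=[0.8921, -1.8875]  x^+=[-0.1879, -2.0843]  P^+=[0.2869 -0.0256; -0.0256 0.1422]
step 4: x^-=[-0.3740, -1.8605]  P^-=[0.5675 0.0090; 0.0090 0.4695]  S=[1.1575 0.0457; 0.0457 0.6769]  K=[0.4877 0.0641; -0.0197 0.6962]  nu=[-1.4360, 2.8979]  x^+=[-0.8885, 0.1853]  P^+=[0.2865 -0.0256; -0.0256 0.1422]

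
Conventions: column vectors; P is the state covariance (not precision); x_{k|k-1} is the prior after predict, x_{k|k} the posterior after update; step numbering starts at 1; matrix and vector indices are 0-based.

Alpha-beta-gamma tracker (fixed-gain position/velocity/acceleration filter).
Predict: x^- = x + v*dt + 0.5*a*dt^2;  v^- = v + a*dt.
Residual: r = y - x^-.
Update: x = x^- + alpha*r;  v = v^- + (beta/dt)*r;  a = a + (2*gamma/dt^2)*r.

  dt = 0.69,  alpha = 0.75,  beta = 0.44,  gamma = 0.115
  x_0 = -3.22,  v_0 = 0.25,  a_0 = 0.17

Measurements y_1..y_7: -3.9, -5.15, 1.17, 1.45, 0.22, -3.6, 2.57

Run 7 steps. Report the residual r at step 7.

resid = 6.3748

step 1: x_pred=-3.0070  r=-0.8930  x^+=-3.6768  v^+=-0.2021  a^+=-0.2614
step 2: x_pred=-3.8784  r=-1.2716  x^+=-4.8321  v^+=-1.1933  a^+=-0.8757
step 3: x_pred=-5.8640  r=7.0340  x^+=-0.5885  v^+=2.6879  a^+=2.5224
step 4: x_pred=1.8666  r=-0.4166  x^+=1.5542  v^+=4.1627  a^+=2.3211
step 5: x_pred=4.9789  r=-4.7589  x^+=1.4097  v^+=2.7296  a^+=0.0221
step 6: x_pred=3.2984  r=-6.8984  x^+=-1.8754  v^+=-1.6542  a^+=-3.3104
step 7: x_pred=-3.8048  r=6.3748  x^+=0.9763  v^+=0.1267  a^+=-0.2308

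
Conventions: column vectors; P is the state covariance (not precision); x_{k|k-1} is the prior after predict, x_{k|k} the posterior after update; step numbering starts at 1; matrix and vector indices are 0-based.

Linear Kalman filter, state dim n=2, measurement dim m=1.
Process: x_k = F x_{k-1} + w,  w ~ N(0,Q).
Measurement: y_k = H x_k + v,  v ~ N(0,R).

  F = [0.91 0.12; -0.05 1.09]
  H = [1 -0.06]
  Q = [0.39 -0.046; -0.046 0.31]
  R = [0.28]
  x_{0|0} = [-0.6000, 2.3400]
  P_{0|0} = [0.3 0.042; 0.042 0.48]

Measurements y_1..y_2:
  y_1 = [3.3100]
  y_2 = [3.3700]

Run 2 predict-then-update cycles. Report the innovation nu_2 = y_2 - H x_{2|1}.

innov = [1.0920]

step 1: x^-=[-0.2652, 2.5806]  P^-=[0.6545 0.0445; 0.0445 0.8765]  S=[0.9323]  K=[0.6992; -0.0086]  nu=[3.7300]  x^+=[2.3427, 2.5484]  P^+=[0.1988 0.0502; 0.0502 0.8764]
step 2: x^-=[2.4377, 2.6606]  P^-=[0.5782 0.1090; 0.1090 1.3463]  S=[0.8499]  K=[0.6726; 0.0333]  nu=[1.0920]  x^+=[3.1721, 2.6970]  P^+=[0.1937 0.0900; 0.0900 1.3453]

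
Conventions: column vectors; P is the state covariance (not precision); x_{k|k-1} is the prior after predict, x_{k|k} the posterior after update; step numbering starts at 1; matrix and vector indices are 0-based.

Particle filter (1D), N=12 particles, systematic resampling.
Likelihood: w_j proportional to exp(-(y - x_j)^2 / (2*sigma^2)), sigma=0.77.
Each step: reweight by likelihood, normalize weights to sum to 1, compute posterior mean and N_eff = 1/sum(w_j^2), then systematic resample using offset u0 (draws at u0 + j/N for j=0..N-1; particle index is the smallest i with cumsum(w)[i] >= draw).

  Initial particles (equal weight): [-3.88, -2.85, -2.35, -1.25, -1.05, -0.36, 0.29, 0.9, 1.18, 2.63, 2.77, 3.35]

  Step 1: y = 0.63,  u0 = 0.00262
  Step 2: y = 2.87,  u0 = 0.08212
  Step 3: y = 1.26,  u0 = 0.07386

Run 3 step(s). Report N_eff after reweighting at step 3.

N_eff = 11.9770

step 1: w=[0.0000, 0.0000, 0.0002, 0.0156, 0.0284, 0.1342, 0.2782, 0.2884, 0.2376, 0.0105, 0.0064, 0.0006]  mean=0.5701  Neff=4.2338  idx=[3, 5, 5, 6, 6, 6, 7, 7, 7, 8, 8, 8]
step 2: w=[0.0000, 0.0004, 0.0004, 0.0092, 0.0092, 0.0092, 0.0960, 0.0960, 0.0960, 0.2278, 0.2278, 0.2278]  mean=1.0735  Neff=5.4458  idx=[6, 7, 8, 9, 9, 9, 10, 10, 10, 11, 11, 11]
step 3: w=[0.0770, 0.0770, 0.0770, 0.0854, 0.0854, 0.0854, 0.0854, 0.0854, 0.0854, 0.0854, 0.0854, 0.0854]  mean=1.1153  Neff=11.9770  idx=[0, 2, 3, 4, 5, 6, 7, 7, 8, 9, 10, 11]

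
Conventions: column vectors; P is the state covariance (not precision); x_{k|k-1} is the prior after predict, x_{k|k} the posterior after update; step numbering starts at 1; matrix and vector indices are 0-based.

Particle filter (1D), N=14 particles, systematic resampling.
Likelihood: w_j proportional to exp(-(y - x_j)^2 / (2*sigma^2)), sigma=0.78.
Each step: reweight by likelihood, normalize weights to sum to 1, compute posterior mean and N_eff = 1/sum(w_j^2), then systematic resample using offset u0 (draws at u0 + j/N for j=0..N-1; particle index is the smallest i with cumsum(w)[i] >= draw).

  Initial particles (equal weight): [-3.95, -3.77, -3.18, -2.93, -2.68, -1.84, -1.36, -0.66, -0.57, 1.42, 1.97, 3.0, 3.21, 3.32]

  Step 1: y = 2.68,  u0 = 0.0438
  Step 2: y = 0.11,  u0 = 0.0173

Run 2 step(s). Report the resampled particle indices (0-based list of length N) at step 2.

step 1: w=[0.0000, 0.0000, 0.0000, 0.0000, 0.0000, 0.0000, 0.0000, 0.0000, 0.0001, 0.0807, 0.1967, 0.2736, 0.2363, 0.2126]  mean=2.7872  Neff=4.5229  idx=[9, 10, 10, 10, 11, 11, 11, 11, 12, 12, 12, 13, 13, 13]
step 2: w=[0.5747, 0.1371, 0.1371, 0.1371, 0.0025, 0.0025, 0.0025, 0.0025, 0.0009, 0.0009, 0.0009, 0.0005, 0.0005, 0.0005]  mean=1.6693  Neff=2.5861  idx=[0, 0, 0, 0, 0, 0, 0, 0, 1, 1, 2, 2, 3, 3]

resampled_idx = [0, 0, 0, 0, 0, 0, 0, 0, 1, 1, 2, 2, 3, 3]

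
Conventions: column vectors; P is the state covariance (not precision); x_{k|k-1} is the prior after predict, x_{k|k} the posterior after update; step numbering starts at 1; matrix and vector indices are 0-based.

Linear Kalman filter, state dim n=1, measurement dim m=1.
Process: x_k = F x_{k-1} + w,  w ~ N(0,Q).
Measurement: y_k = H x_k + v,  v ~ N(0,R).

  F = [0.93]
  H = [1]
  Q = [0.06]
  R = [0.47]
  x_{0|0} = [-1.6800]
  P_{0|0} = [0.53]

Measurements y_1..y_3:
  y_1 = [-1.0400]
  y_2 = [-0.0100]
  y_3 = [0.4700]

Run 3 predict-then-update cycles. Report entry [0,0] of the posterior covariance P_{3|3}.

P_post[0,0] = 0.1449

step 1: x^-=[-1.5624]  P^-=[0.5184]  S=[0.9884]  K=[0.5245]  nu=[0.5224]  x^+=[-1.2884]  P^+=[0.2465]
step 2: x^-=[-1.1982]  P^-=[0.2732]  S=[0.7432]  K=[0.3676]  nu=[1.1882]  x^+=[-0.7614]  P^+=[0.1728]
step 3: x^-=[-0.7081]  P^-=[0.2094]  S=[0.6794]  K=[0.3082]  nu=[1.1781]  x^+=[-0.3450]  P^+=[0.1449]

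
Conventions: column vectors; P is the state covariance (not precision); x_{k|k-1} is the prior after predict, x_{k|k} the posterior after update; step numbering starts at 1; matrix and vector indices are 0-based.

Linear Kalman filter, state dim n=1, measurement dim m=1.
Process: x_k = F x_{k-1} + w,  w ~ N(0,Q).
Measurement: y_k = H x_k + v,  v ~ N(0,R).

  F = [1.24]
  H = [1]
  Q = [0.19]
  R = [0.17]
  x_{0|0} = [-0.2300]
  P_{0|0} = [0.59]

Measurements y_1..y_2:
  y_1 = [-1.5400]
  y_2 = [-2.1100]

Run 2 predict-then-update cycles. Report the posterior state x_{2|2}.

x_post = [-1.9914]

step 1: x^-=[-0.2852]  P^-=[1.0972]  S=[1.2672]  K=[0.8658]  nu=[-1.2548]  x^+=[-1.3717]  P^+=[0.1472]
step 2: x^-=[-1.7009]  P^-=[0.4163]  S=[0.5863]  K=[0.7101]  nu=[-0.4091]  x^+=[-1.9914]  P^+=[0.1207]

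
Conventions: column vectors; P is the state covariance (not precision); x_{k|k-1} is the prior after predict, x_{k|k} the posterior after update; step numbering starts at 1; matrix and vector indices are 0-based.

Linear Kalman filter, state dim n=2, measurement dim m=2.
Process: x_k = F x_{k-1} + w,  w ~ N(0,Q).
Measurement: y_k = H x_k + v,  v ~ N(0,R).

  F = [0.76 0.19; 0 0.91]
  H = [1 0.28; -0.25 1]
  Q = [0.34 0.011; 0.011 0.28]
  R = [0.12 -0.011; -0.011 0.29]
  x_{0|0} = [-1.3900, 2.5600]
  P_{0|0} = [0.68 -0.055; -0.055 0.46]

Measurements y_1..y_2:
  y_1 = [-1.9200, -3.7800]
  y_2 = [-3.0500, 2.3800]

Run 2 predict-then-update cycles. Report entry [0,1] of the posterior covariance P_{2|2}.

step 1: x^-=[-0.5700, 2.3296]  P^-=[0.7335 0.0525; 0.0525 0.6609]  S=[0.9347 0.0395; 0.0395 0.9705]  K=[0.8075 -0.1677; 0.2263 0.6583]  nu=[-2.0023, -6.2521]  x^+=[-1.1383, -2.2391]  P^+=[0.1073 -0.0307; -0.0307 0.1807]
step 2: x^-=[-1.2905, -2.0376]  P^-=[0.3997 0.0210; 0.0210 0.4297]  S=[0.5651 0.0289; 0.0289 0.7341]  K=[0.7246 -0.1360; 0.2209 0.5694]  nu=[-1.1889, 4.0950]  x^+=[-2.7091, 0.0314]  P^+=[0.0951 -0.0237; -0.0237 0.1568]

P_post[0,1] = -0.0237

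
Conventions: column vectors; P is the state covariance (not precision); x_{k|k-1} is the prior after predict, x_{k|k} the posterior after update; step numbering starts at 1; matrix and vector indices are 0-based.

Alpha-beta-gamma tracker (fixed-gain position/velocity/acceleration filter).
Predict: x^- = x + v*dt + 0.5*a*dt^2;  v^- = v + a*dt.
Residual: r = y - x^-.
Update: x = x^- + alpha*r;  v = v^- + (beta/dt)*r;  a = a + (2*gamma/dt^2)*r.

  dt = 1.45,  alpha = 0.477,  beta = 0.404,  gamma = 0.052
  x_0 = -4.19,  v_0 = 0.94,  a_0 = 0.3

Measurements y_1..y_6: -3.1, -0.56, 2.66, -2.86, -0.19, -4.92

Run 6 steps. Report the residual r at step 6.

step 1: x_pred=-2.5116  r=-0.5884  x^+=-2.7923  v^+=1.2111  a^+=0.2709
step 2: x_pred=-0.7515  r=0.1915  x^+=-0.6601  v^+=1.6572  a^+=0.2804
step 3: x_pred=2.0376  r=0.6224  x^+=2.3345  v^+=2.2372  a^+=0.3112
step 4: x_pred=5.9055  r=-8.7655  x^+=1.7243  v^+=0.2461  a^+=-0.1224
step 5: x_pred=1.9525  r=-2.1425  x^+=0.9305  v^+=-0.5284  a^+=-0.2284
step 6: x_pred=-0.0757  r=-4.8443  x^+=-2.3864  v^+=-2.2093  a^+=-0.4680

resid = -4.8443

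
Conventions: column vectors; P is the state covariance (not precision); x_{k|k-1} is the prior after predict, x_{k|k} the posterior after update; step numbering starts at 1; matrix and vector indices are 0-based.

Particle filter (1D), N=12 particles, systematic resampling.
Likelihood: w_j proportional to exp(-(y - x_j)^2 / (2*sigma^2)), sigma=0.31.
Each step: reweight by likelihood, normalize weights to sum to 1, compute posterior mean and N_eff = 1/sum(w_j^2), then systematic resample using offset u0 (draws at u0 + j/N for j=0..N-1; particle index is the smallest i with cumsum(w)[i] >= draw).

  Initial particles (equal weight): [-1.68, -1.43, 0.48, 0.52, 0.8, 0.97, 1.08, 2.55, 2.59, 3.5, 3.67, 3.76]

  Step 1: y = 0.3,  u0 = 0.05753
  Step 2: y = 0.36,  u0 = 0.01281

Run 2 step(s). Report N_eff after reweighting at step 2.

N_eff = 10.6146

step 1: w=[0.0000, 0.0000, 0.4155, 0.3823, 0.1339, 0.0476, 0.0207, 0.0000, 0.0000, 0.0000, 0.0000, 0.0000]  mean=0.5739  Neff=2.9465  idx=[2, 2, 2, 2, 2, 3, 3, 3, 3, 4, 4, 5]
step 2: w=[0.1029, 0.1029, 0.1029, 0.1029, 0.1029, 0.0971, 0.0971, 0.0971, 0.0971, 0.0405, 0.0405, 0.0160]  mean=0.5293  Neff=10.6146  idx=[0, 0, 1, 2, 3, 4, 4, 5, 6, 7, 8, 9]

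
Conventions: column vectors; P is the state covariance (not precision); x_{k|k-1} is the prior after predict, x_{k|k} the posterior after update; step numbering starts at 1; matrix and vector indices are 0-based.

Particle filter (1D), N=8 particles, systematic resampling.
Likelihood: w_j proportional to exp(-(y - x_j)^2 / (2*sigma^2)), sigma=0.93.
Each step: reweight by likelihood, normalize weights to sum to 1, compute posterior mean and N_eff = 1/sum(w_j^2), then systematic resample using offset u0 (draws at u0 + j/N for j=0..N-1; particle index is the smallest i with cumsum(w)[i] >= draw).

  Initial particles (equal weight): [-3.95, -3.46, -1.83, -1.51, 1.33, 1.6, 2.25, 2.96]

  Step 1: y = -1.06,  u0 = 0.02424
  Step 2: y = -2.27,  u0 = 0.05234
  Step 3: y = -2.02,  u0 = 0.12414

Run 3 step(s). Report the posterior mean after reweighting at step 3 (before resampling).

step 1: w=[0.0047, 0.0211, 0.4179, 0.5237, 0.0217, 0.0099, 0.0010, 0.0001]  mean=-1.6000  Neff=2.2225  idx=[1, 2, 2, 2, 3, 3, 3, 3]
step 2: w=[0.0737, 0.1493, 0.1493, 0.1493, 0.1196, 0.1196, 0.1196, 0.1196]  mean=-1.7970  Neff=7.7203  idx=[0, 1, 2, 3, 4, 5, 6, 7]
step 3: w=[0.0451, 0.1466, 0.1466, 0.1466, 0.1288, 0.1288, 0.1288, 0.1288]  mean=-1.7387  Neff=7.5283  idx=[1, 2, 3, 4, 5, 6, 7, 7]

post_mean = -1.7387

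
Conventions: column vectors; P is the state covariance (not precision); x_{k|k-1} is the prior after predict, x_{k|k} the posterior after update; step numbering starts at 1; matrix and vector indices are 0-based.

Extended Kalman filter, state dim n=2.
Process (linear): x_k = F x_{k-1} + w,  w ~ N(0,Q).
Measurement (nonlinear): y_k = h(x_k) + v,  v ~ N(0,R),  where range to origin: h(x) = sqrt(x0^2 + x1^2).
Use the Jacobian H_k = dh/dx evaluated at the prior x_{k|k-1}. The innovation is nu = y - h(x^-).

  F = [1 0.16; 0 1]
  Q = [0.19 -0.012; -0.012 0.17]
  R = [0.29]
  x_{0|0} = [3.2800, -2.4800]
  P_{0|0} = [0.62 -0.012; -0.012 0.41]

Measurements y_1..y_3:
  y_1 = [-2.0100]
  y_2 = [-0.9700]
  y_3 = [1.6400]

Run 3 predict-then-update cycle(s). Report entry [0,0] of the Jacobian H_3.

step 1: x^-=[2.8832, -2.4800]  P^-=[0.8167 0.0416; 0.0416 0.5800]  H_jac=[0.7581 -0.6521]  S=[0.9649]  K=[0.6135; -0.3593]  nu=[-5.8131]  x^+=[-0.6834, -0.3914]  P^+=[0.4534 0.2543; 0.2543 0.4554]
step 2: x^-=[-0.7460, -0.3914]  P^-=[0.7365 0.3152; 0.3152 0.6254]  H_jac=[-0.8855 -0.4646]  S=[1.2618]  K=[-0.6329; -0.4515]  nu=[-1.8124]  x^+=[0.4011, 0.4269]  P^+=[0.2311 -0.0454; -0.0454 0.3683]
step 3: x^-=[0.4694, 0.4269]  P^-=[0.4160 0.0016; 0.0016 0.5383]  H_jac=[0.7398 0.6728]  S=[0.7629]  K=[0.4048; 0.4762]  nu=[1.0056]  x^+=[0.8764, 0.9057]  P^+=[0.2910 -0.1455; -0.1455 0.3652]

H_jac[0,0] = 0.7398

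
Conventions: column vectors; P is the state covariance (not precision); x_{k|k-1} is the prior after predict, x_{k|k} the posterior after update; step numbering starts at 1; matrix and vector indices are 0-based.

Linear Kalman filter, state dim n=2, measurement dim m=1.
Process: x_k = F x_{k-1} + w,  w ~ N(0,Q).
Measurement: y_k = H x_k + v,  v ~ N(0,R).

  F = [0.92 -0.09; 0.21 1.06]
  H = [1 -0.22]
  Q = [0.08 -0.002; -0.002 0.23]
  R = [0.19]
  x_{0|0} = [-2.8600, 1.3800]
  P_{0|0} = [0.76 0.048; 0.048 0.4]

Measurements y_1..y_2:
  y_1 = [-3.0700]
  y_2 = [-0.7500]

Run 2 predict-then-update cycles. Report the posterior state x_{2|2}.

x_post = [-1.7658, -0.3443]

step 1: x^-=[-2.7554, 0.8622]  P^-=[0.7186 0.1526; 0.1526 0.7343]  S=[0.8770]  K=[0.7811; -0.0102]  nu=[-0.1249]  x^+=[-2.8530, 0.8635]  P^+=[0.1835 0.1596; 0.1596 0.7342]
step 2: x^-=[-2.7024, 0.3162]  P^-=[0.2148 0.1160; 0.1160 1.1341]  S=[0.4087]  K=[0.4632; -0.3266]  nu=[2.0220]  x^+=[-1.7658, -0.3443]  P^+=[0.1271 0.1779; 0.1779 1.0905]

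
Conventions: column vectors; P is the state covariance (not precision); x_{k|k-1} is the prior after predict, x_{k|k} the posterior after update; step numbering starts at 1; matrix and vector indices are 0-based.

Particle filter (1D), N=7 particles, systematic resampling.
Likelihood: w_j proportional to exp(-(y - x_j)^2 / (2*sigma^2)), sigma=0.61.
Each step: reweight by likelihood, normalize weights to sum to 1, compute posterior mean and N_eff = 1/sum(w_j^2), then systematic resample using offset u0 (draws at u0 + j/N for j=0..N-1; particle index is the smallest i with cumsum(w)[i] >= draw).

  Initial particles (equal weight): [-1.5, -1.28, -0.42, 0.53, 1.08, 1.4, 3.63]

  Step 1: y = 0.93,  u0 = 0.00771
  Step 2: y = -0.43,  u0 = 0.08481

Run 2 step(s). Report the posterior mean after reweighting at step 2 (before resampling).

post_mean = 0.0114

step 1: w=[0.0001, 0.0005, 0.0331, 0.3092, 0.3720, 0.2849, 0.0000]  mean=0.9498  Neff=3.1616  idx=[2, 3, 3, 4, 4, 5, 5]
step 2: w=[0.5898, 0.1710, 0.1710, 0.0276, 0.0276, 0.0066, 0.0066]  mean=0.0114  Neff=2.4512  idx=[0, 0, 0, 0, 1, 2, 3]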